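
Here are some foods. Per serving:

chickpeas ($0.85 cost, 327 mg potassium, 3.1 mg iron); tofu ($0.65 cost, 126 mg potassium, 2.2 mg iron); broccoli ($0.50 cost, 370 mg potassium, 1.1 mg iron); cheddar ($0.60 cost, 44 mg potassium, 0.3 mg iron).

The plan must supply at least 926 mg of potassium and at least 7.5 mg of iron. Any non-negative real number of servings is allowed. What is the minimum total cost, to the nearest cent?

$2.16

A basic optimal solution has at most two foods positive. Try each food alone and each pair with both targets met exactly.
chickpeas only: max(926/327, 7.5/3.1) = 2.832 servings → $2.41.
tofu only: max(926/126, 7.5/2.2) = 7.349 servings → $4.78.
broccoli only: max(926/370, 7.5/1.1) = 6.818 servings → $3.41.
cheddar only: max(926/44, 7.5/0.3) = 25 servings → $15.00.
chickpeas + tofu: the both-tight solution has a negative serving — not a feasible corner.
chickpeas + broccoli with both tight: 2.231 servings and 0.5311 servings → $2.16.
chickpeas + cheddar with both tight: 1.363 servings and 10.92 servings → $7.71.
tofu + broccoli with both tight: 2.601 servings and 1.617 servings → $2.50.
tofu + cheddar with both tight: 0.8847 servings and 18.51 servings → $11.68.
broccoli + cheddar: intersection lies outside the first quadrant.
So the least-cost plan costs $2.16.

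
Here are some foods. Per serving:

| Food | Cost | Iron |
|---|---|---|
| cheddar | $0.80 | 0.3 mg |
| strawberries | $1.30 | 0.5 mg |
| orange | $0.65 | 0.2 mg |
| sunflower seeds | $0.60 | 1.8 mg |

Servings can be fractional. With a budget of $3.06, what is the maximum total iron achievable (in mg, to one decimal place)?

Iron per dollar: sunflower seeds 3, strawberries 0.3846, cheddar 0.375, orange 0.3077.
With no serving limits, spend the whole cost allowance on sunflower seeds: $3.06 / $0.60 × 1.8 mg = 9.2 mg.

9.2 mg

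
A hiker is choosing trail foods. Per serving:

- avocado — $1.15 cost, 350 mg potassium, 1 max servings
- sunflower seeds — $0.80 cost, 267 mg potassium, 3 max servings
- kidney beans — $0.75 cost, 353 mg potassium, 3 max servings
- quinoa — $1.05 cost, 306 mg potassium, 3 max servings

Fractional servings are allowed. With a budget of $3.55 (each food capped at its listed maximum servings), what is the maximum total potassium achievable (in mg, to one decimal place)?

Potassium per dollar: kidney beans 470.7, sunflower seeds 333.8, avocado 304.3, quinoa 291.4.
Take 3 servings of kidney beans: spends $2.25, +1059.0 mg potassium (running total 1059.0 mg).
Take 1.625 servings of sunflower seeds: spends $1.30, +433.9 mg potassium (running total 1492.9 mg).
Greedy by best ratio exhausts the cost allowance optimally: 1492.9 mg.

1492.9 mg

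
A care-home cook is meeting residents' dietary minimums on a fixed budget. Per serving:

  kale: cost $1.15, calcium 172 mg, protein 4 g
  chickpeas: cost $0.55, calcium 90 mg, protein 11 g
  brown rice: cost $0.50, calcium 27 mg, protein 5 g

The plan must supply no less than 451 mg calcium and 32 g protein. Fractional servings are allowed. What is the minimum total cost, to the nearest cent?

A basic optimal solution has at most two foods positive. Try each food alone and each pair with both targets met exactly.
kale only: max(451/172, 32/4) = 8 servings → $9.20.
chickpeas only: max(451/90, 32/11) = 5.011 servings → $2.76.
brown rice only: max(451/27, 32/5) = 16.7 servings → $8.35.
kale + chickpeas with both tight: 1.358 servings and 2.415 servings → $2.89.
kale + brown rice with both tight: 1.85 servings and 4.92 servings → $4.59.
chickpeas + brown rice: the both-tight solution has a negative serving — not a feasible corner.
So the least-cost plan costs $2.76.

$2.76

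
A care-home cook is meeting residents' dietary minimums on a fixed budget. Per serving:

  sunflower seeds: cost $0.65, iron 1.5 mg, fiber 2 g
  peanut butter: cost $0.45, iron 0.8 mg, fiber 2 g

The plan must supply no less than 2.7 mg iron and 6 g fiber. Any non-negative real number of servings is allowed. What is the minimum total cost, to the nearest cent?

sunflower seeds only: max(2.7/1.5, 6/2) = 3 servings → $1.95.
peanut butter only: max(2.7/0.8, 6/2) = 3.375 servings → $1.52.
sunflower seeds + peanut butter with both tight: 0.4286 servings and 2.571 servings → $1.44.
So the least-cost plan costs $1.44.

$1.44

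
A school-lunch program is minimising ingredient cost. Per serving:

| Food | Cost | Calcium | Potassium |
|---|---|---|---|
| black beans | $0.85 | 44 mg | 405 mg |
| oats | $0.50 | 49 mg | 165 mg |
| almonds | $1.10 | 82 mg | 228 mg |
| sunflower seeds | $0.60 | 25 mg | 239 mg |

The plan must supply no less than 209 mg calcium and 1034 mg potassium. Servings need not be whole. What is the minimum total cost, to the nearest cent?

$2.65

This is a tiny linear program; its minimum lies at a vertex of the feasible set. List the vertices and price them.
black beans only: max(209/44, 1034/405) = 4.75 servings → $4.04.
oats only: max(209/49, 1034/165) = 6.267 servings → $3.13.
almonds only: max(209/82, 1034/228) = 4.535 servings → $4.99.
sunflower seeds only: max(209/25, 1034/239) = 8.36 servings → $5.02.
black beans + oats with both tight: 1.286 servings and 3.111 servings → $2.65.
black beans + almonds with both tight: 1.602 servings and 1.689 servings → $3.22.
black beans + sunflower seeds: intersection lies outside the first quadrant.
oats + almonds with both targets exact would need a negative amount; discard.
oats + sunflower seeds with both tight: 3.177 servings and 2.133 servings → $2.87.
almonds + sunflower seeds with both tight: 1.734 servings and 2.672 servings → $3.51.
Cheapest feasible corner: $2.65.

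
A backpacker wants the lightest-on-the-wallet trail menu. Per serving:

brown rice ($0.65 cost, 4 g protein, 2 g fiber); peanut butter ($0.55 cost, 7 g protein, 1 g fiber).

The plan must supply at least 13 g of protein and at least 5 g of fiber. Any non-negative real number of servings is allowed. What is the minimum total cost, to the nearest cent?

$1.76

Check every corner: each single food scaled to meet both minima, and each pair solved so both constraints bind.
brown rice only: max(13/4, 5/2) = 3.25 servings → $2.11.
peanut butter only: max(13/7, 5/1) = 5 servings → $2.75.
brown rice + peanut butter with both tight: 2.2 servings and 0.6 servings → $1.76.
The minimum over all feasible corners is $1.76.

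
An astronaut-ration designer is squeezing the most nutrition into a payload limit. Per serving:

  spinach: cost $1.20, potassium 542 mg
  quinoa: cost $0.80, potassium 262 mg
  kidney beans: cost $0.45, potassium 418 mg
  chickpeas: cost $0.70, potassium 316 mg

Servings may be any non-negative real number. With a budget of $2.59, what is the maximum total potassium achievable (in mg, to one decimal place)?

2405.8 mg

Potassium per dollar: kidney beans 928.9, spinach 451.7, chickpeas 451.4, quinoa 327.5.
With no serving limits, spend the whole cost allowance on kidney beans: $2.59 / $0.45 × 418 mg = 2405.8 mg.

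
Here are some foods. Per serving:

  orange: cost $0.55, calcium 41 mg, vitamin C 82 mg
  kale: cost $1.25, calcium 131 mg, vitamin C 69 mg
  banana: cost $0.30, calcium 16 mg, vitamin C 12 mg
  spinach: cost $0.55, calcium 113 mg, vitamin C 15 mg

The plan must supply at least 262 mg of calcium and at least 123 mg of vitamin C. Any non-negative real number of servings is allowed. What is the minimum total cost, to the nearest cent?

Two binding constraints pin down two serving amounts, so the optimal mix uses at most two foods. The candidates are each food alone (scaled to the tighter of calcium/vitamin C) and each pair with both constraints tight.
orange only: max(262/41, 123/82) = 6.39 servings → $3.51.
kale only: max(262/131, 123/69) = 2 servings → $2.50.
banana only: max(262/16, 123/12) = 16.38 servings → $4.91.
spinach only: max(262/113, 123/15) = 8.2 servings → $4.51.
orange + kale: intersection lies outside the first quadrant.
orange + banana: intersection lies outside the first quadrant.
orange + spinach with both tight: 1.152 servings and 1.9 servings → $1.68.
kale + banana: intersection lies outside the first quadrant.
kale + spinach with both tight: 1.709 servings and 0.3369 servings → $2.32.
banana + spinach with both tight: 8.933 servings and 1.054 servings → $3.26.
So the least-cost plan costs $1.68.

$1.68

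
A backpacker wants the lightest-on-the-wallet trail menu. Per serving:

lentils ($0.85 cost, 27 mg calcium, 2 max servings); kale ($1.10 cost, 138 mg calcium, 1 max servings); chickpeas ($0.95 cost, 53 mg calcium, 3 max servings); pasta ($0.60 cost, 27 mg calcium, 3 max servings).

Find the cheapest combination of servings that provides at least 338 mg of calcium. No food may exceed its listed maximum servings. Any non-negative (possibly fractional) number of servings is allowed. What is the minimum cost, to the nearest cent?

$4.86

Cost per mg of calcium: kale $0.0080, chickpeas $0.0179, pasta $0.0222, lentils $0.0315.
Take 1 serving of kale: +138.0 mg calcium for $1.10 (total $1.10, still need 200.0 mg).
Take 3 servings of chickpeas: +159.0 mg calcium for $2.85 (total $3.95, still need 41.0 mg).
Take 1.519 servings of pasta: +41.0 mg calcium for $0.91 (total $4.86, still need 0.0 mg).
Greedy by cheapest-per-mg is optimal for a single linear constraint, so the minimum cost is $4.86.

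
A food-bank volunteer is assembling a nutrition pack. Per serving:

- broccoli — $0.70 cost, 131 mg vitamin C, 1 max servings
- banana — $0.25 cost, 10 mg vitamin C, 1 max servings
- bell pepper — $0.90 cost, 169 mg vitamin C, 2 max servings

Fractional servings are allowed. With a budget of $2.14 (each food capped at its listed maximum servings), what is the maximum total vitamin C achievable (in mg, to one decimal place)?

Vitamin C per dollar: bell pepper 187.8, broccoli 187.1, banana 40.
Take 2 servings of bell pepper: spends $1.80, +338.0 mg vitamin C (running total 338.0 mg).
Take 0.4857 servings of broccoli: spends $0.34, +63.6 mg vitamin C (running total 401.6 mg).
Filling greedily by vitamin C-per-dollar is optimal for one linear limit, giving 401.6 mg.

401.6 mg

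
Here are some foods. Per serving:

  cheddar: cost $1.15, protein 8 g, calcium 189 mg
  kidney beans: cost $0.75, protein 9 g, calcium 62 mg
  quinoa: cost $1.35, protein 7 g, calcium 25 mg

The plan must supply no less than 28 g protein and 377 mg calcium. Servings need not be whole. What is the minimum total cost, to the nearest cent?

$3.00

Compare the cost at each extreme point of the feasible region.
cheddar only: max(28/8, 377/189) = 3.5 servings → $4.03.
kidney beans only: max(28/9, 377/62) = 6.081 servings → $4.56.
quinoa only: max(28/7, 377/25) = 15.08 servings → $20.36.
cheddar + kidney beans with both tight: 1.375 servings and 1.889 servings → $3.00.
cheddar + quinoa with both tight: 1.727 servings and 2.027 servings → $4.72.
kidney beans + quinoa with both targets exact would need a negative amount; discard.
Cheapest feasible corner: $3.00.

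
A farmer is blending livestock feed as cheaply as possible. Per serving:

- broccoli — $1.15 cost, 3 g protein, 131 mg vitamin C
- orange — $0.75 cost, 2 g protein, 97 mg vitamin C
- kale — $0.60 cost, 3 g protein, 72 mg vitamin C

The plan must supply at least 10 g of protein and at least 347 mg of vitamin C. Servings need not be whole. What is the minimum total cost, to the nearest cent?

At the optimum either one food covers both requirements or two foods hit both targets exactly; no other combination can be cheaper.
broccoli only: max(10/3, 347/131) = 3.333 servings → $3.83.
orange only: max(10/2, 347/97) = 5 servings → $3.75.
kale only: max(10/3, 347/72) = 4.819 servings → $2.89.
broccoli + orange with both targets exact would need a negative amount; discard.
broccoli + kale with both tight: 1.814 servings and 1.52 servings → $3.00.
orange + kale with both tight: 2.184 servings and 1.878 servings → $2.76.
So the least-cost plan costs $2.76.

$2.76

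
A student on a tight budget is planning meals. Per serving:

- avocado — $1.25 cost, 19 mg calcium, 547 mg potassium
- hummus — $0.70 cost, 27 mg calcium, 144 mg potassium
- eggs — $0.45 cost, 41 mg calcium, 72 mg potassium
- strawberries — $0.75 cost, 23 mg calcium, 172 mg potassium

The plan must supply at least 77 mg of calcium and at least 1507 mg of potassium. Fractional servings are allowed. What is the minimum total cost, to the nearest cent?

$3.63

An LP optimum is at a vertex; with two nutrient constraints at most two foods are used. Check each candidate.
avocado only: max(77/19, 1507/547) = 4.053 servings → $5.07.
hummus only: max(77/27, 1507/144) = 10.47 servings → $7.33.
eggs only: max(77/41, 1507/72) = 20.93 servings → $9.42.
strawberries only: max(77/23, 1507/172) = 8.762 servings → $6.57.
avocado + hummus with both tight: 2.46 servings and 1.121 servings → $3.86.
avocado + eggs with both tight: 2.671 servings and 0.6404 servings → $3.63.
avocado + strawberries with both tight: 2.3 servings and 1.448 servings → $3.96.
hummus + eggs with both targets exact would need a negative amount; discard.
hummus + strawberries with both targets exact would need a negative amount; discard.
eggs + strawberries: the both-tight solution has a negative serving — not a feasible corner.
Cheapest feasible corner: $3.63.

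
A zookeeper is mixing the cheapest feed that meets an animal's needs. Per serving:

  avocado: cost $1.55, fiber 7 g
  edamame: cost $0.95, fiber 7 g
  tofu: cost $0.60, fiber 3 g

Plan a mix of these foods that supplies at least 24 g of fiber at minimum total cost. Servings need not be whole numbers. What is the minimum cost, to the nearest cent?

Cost per g of fiber: edamame $0.1357, tofu $0.2000, avocado $0.2214.
With no serving limits, use only edamame: 24 g / 7 g = 3.429 servings × $0.95 = $3.26.

$3.26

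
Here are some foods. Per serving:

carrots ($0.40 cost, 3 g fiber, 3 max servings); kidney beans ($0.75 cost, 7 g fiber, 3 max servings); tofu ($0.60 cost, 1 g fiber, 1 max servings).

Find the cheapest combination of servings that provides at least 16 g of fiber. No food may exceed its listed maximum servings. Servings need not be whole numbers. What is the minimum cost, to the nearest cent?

$1.71

Cost per g of fiber: kidney beans $0.1071, carrots $0.1333, tofu $0.6000.
Take 2.286 servings of kidney beans: +16.0 g fiber for $1.71 (total $1.71, still need 0.0 g).
Greedy by cheapest-per-g is optimal for a single linear constraint, so the minimum cost is $1.71.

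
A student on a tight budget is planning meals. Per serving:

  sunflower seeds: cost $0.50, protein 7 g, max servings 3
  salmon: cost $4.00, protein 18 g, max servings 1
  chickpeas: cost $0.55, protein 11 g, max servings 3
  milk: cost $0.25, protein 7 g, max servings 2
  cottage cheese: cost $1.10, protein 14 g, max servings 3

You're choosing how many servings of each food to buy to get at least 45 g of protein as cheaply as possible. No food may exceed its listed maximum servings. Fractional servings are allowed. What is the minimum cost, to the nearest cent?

$2.05

Cost per g of protein: milk $0.0357, chickpeas $0.0500, sunflower seeds $0.0714, cottage cheese $0.0786, salmon $0.2222.
Take 2 servings of milk: +14.0 g protein for $0.50 (total $0.50, still need 31.0 g).
Take 2.818 servings of chickpeas: +31.0 g protein for $1.55 (total $2.05, still need 0.0 g).
Filling from the cheapest source first is optimal under one linear minimum: $2.05.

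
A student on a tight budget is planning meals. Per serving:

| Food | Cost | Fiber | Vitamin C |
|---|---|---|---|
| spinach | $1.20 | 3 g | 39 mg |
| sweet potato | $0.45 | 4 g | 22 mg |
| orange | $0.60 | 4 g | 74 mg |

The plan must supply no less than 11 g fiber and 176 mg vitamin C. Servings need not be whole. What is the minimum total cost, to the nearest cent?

Compare the cost at each extreme point of the feasible region.
spinach only: max(11/3, 176/39) = 4.513 servings → $5.42.
sweet potato only: max(11/4, 176/22) = 8 servings → $3.60.
orange only: max(11/4, 176/74) = 2.75 servings → $1.65.
spinach + sweet potato with both targets exact would need a negative amount; discard.
spinach + orange with both tight: 1.667 servings and 1.5 servings → $2.90.
sweet potato + orange with both tight: 0.5288 servings and 2.221 servings → $1.57.
Cheapest feasible corner: $1.57.

$1.57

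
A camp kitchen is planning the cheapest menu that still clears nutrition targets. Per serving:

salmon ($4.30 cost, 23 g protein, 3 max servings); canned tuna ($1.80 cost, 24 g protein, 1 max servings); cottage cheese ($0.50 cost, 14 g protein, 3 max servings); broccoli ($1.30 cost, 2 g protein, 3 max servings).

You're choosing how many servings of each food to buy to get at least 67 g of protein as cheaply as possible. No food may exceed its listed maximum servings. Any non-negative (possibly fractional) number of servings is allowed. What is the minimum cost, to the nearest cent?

Cost per g of protein: cottage cheese $0.0357, canned tuna $0.0750, salmon $0.1870, broccoli $0.6500.
Take 3 servings of cottage cheese: +42.0 g protein for $1.50 (total $1.50, still need 25.0 g).
Take 1 serving of canned tuna: +24.0 g protein for $1.80 (total $3.30, still need 1.0 g).
Take 0.04348 servings of salmon: +1.0 g protein for $0.19 (total $3.49, still need 0.0 g).
Greedy by cheapest-per-g is optimal for a single linear constraint, so the minimum cost is $3.49.

$3.49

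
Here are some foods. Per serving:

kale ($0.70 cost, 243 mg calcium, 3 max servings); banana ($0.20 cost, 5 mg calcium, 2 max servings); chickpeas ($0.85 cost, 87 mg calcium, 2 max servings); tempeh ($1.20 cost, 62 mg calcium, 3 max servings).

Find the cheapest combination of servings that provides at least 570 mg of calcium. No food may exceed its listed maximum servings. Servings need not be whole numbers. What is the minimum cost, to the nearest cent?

Cost per mg of calcium: kale $0.0029, chickpeas $0.0098, tempeh $0.0194, banana $0.0400.
Take 2.346 servings of kale: +570.0 mg calcium for $1.64 (total $1.64, still need 0.0 mg).
Filling from the cheapest source first is optimal under one linear minimum: $1.64.

$1.64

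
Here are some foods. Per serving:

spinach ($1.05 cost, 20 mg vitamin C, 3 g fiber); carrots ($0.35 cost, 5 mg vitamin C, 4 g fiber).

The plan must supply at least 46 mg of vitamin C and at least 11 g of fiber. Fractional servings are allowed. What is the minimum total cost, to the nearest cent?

At the optimum either one food covers both requirements or two foods hit both targets exactly; no other combination can be cheaper.
spinach only: max(46/20, 11/3) = 3.667 servings → $3.85.
carrots only: max(46/5, 11/4) = 9.2 servings → $3.22.
spinach + carrots with both tight: 1.985 servings and 1.262 servings → $2.53.
Cheapest feasible corner: $2.53.

$2.53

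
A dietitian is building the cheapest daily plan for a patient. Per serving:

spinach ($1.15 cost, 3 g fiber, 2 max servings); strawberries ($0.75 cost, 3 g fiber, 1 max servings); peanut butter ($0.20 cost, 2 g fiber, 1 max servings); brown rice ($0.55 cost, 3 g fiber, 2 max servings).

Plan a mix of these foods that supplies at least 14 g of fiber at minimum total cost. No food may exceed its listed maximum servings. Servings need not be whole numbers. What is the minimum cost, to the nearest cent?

Cost per g of fiber: peanut butter $0.1000, brown rice $0.1833, strawberries $0.2500, spinach $0.3833.
Take 1 serving of peanut butter: +2.0 g fiber for $0.20 (total $0.20, still need 12.0 g).
Take 2 servings of brown rice: +6.0 g fiber for $1.10 (total $1.30, still need 6.0 g).
Take 1 serving of strawberries: +3.0 g fiber for $0.75 (total $2.05, still need 3.0 g).
Take 1 serving of spinach: +3.0 g fiber for $1.15 (total $3.20, still need 0.0 g).
Filling from the cheapest source first is optimal under one linear minimum: $3.20.

$3.20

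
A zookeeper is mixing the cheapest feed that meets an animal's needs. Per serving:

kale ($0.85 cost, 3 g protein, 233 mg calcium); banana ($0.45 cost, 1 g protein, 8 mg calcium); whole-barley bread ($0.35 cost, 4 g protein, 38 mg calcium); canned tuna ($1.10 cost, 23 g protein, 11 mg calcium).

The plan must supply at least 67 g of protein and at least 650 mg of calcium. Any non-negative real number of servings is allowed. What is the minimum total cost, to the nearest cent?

Compare the cost at each extreme point of the feasible region.
kale only: max(67/3, 650/233) = 22.33 servings → $18.98.
banana only: max(67/1, 650/8) = 81.25 servings → $36.56.
whole-barley bread only: max(67/4, 650/38) = 17.11 servings → $5.99.
canned tuna only: max(67/23, 650/11) = 59.09 servings → $65.00.
kale + banana with both tight: 0.5455 servings and 65.36 servings → $29.88.
kale + whole-barley bread with both tight: 0.06601 servings and 16.7 servings → $5.90.
kale + canned tuna with both tight: 2.669 servings and 2.565 servings → $5.09.
banana + whole-barley bread: intersection lies outside the first quadrant.
banana + canned tuna: intersection lies outside the first quadrant.
whole-barley bread + canned tuna: the both-tight solution has a negative serving — not a feasible corner.
Cheapest feasible corner: $5.09.

$5.09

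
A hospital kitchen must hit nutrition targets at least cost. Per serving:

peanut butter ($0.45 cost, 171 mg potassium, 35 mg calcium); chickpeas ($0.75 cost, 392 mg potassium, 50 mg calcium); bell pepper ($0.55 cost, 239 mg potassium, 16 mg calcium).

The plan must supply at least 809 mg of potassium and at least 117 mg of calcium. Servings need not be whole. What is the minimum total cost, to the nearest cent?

$1.68

A basic optimal solution has at most two foods positive. Try each food alone and each pair with both targets met exactly.
peanut butter only: max(809/171, 117/35) = 4.731 servings → $2.13.
chickpeas only: max(809/392, 117/50) = 2.34 servings → $1.75.
bell pepper only: max(809/239, 117/16) = 7.312 servings → $4.02.
peanut butter + chickpeas with both tight: 1.047 servings and 1.607 servings → $1.68.
peanut butter + bell pepper with both tight: 2.668 servings and 1.476 servings → $2.01.
chickpeas + bell pepper: the both-tight solution has a negative serving — not a feasible corner.
The minimum over all feasible corners is $1.68.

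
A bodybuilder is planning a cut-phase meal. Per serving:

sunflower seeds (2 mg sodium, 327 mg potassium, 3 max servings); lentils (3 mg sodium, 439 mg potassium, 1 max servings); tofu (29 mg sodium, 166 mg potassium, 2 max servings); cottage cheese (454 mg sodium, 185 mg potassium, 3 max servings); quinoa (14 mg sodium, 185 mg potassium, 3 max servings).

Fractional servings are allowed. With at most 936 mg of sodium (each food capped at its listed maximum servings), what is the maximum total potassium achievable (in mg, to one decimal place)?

2644.0 mg

Potassium per mg sodium: sunflower seeds 163.5, lentils 146.3, quinoa 13.21, tofu 5.724, cottage cheese 0.4075.
Take 3 servings of sunflower seeds: uses 6 mg sodium, +981.0 mg potassium (running total 981.0 mg).
Take 1 serving of lentils: uses 3 mg sodium, +439.0 mg potassium (running total 1420.0 mg).
Take 3 servings of quinoa: uses 42 mg sodium, +555.0 mg potassium (running total 1975.0 mg).
Take 2 servings of tofu: uses 58 mg sodium, +332.0 mg potassium (running total 2307.0 mg).
Take 1.822 servings of cottage cheese: uses 827 mg sodium, +337.0 mg potassium (running total 2644.0 mg).
Filling greedily by potassium-per-mg sodium is optimal for one linear limit, giving 2644.0 mg.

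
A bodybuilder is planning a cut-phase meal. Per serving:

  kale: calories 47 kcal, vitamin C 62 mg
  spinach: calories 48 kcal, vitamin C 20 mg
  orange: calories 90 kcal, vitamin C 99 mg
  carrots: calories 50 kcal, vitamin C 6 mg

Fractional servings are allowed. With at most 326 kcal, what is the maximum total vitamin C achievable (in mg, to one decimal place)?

Vitamin C per kcal: kale 1.319, orange 1.1, spinach 0.4167, carrots 0.12.
With no serving limits, spend the whole calories allowance on kale: 326 kcal / 47 kcal × 62 mg = 430.0 mg.

430.0 mg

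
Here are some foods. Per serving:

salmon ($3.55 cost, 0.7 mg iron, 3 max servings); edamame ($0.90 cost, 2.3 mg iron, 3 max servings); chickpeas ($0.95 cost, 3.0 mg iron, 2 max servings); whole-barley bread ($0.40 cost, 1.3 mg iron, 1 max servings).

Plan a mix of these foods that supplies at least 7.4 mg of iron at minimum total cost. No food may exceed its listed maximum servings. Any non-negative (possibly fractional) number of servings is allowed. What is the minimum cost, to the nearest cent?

$2.34

Cost per mg of iron: whole-barley bread $0.3077, chickpeas $0.3167, edamame $0.3913, salmon $5.0714.
Take 1 serving of whole-barley bread: +1.3 mg iron for $0.40 (total $0.40, still need 6.1 mg).
Take 2 servings of chickpeas: +6.0 mg iron for $1.90 (total $2.30, still need 0.1 mg).
Take 0.04348 servings of edamame: +0.1 mg iron for $0.04 (total $2.34, still need 0.0 mg).
Filling from the cheapest source first is optimal under one linear minimum: $2.34.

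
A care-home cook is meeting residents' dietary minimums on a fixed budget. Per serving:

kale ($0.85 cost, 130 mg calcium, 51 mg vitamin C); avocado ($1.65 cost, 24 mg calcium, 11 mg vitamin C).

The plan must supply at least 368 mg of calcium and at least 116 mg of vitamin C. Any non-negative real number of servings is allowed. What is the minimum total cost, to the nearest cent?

$2.41

For a min-cost LP with two ≥-constraints, a basic feasible solution has at most two positive variables.
kale only: max(368/130, 116/51) = 2.831 servings → $2.41.
avocado only: max(368/24, 116/11) = 15.33 servings → $25.30.
kale + avocado: the both-tight solution has a negative serving — not a feasible corner.
So the least-cost plan costs $2.41.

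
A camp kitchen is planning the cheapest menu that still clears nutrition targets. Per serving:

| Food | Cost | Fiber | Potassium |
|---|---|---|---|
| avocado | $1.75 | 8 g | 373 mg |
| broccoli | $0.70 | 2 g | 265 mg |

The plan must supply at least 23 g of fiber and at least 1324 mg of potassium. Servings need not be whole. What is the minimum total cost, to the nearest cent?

Compare the cost at each extreme point of the feasible region.
avocado only: max(23/8, 1324/373) = 3.55 servings → $6.21.
broccoli only: max(23/2, 1324/265) = 11.5 servings → $8.05.
avocado + broccoli with both tight: 2.509 servings and 1.465 servings → $5.42.
The minimum over all feasible corners is $5.42.

$5.42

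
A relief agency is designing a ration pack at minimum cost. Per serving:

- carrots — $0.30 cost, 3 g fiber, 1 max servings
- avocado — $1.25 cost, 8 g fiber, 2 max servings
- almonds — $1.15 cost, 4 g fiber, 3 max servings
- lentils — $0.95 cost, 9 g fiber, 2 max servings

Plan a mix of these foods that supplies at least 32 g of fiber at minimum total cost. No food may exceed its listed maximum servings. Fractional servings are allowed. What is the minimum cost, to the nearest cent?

$3.92

Cost per g of fiber: carrots $0.1000, lentils $0.1056, avocado $0.1562, almonds $0.2875.
Take 1 serving of carrots: +3.0 g fiber for $0.30 (total $0.30, still need 29.0 g).
Take 2 servings of lentils: +18.0 g fiber for $1.90 (total $2.20, still need 11.0 g).
Take 1.375 servings of avocado: +11.0 g fiber for $1.72 (total $3.92, still need 0.0 g).
Filling from the cheapest source first is optimal under one linear minimum: $3.92.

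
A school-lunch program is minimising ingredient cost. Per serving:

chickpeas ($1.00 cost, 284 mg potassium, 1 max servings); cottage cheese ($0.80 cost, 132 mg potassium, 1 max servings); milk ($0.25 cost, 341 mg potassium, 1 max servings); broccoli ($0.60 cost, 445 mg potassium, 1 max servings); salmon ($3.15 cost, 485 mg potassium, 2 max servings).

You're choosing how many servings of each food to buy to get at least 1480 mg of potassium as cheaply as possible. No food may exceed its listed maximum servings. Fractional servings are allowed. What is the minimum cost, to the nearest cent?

Cost per mg of potassium: milk $0.0007, broccoli $0.0013, chickpeas $0.0035, cottage cheese $0.0061, salmon $0.0065.
Take 1 serving of milk: +341.0 mg potassium for $0.25 (total $0.25, still need 1139.0 mg).
Take 1 serving of broccoli: +445.0 mg potassium for $0.60 (total $0.85, still need 694.0 mg).
Take 1 serving of chickpeas: +284.0 mg potassium for $1.00 (total $1.85, still need 410.0 mg).
Take 1 serving of cottage cheese: +132.0 mg potassium for $0.80 (total $2.65, still need 278.0 mg).
Take 0.5732 servings of salmon: +278.0 mg potassium for $1.81 (total $4.46, still need 0.0 mg).
Greedy by cheapest-per-mg is optimal for a single linear constraint, so the minimum cost is $4.46.

$4.46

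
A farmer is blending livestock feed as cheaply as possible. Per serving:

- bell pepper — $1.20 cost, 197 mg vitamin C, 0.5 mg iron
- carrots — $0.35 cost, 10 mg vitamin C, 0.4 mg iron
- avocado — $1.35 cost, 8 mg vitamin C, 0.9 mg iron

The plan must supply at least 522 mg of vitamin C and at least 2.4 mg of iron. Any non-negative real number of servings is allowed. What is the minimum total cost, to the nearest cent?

$4.01

A basic optimal solution has at most two foods positive. Try each food alone and each pair with both targets met exactly.
bell pepper only: max(522/197, 2.4/0.5) = 4.8 servings → $5.76.
carrots only: max(522/10, 2.4/0.4) = 52.2 servings → $18.27.
avocado only: max(522/8, 2.4/0.9) = 65.25 servings → $88.09.
bell pepper + carrots with both tight: 2.504 servings and 2.87 servings → $4.01.
bell pepper + avocado with both tight: 2.6 servings and 1.222 servings → $4.77.
carrots + avocado: the both-tight solution has a negative serving — not a feasible corner.
So the least-cost plan costs $4.01.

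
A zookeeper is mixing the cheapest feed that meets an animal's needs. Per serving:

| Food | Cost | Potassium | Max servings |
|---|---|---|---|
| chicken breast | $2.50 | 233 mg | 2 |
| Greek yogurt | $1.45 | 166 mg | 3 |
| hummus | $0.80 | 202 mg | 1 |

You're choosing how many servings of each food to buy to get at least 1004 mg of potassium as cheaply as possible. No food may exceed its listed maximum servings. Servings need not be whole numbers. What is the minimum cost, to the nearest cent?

Cost per mg of potassium: hummus $0.0040, Greek yogurt $0.0087, chicken breast $0.0107.
Take 1 serving of hummus: +202.0 mg potassium for $0.80 (total $0.80, still need 802.0 mg).
Take 3 servings of Greek yogurt: +498.0 mg potassium for $4.35 (total $5.15, still need 304.0 mg).
Take 1.305 servings of chicken breast: +304.0 mg potassium for $3.26 (total $8.41, still need 0.0 mg).
Greedy by cheapest-per-mg is optimal for a single linear constraint, so the minimum cost is $8.41.

$8.41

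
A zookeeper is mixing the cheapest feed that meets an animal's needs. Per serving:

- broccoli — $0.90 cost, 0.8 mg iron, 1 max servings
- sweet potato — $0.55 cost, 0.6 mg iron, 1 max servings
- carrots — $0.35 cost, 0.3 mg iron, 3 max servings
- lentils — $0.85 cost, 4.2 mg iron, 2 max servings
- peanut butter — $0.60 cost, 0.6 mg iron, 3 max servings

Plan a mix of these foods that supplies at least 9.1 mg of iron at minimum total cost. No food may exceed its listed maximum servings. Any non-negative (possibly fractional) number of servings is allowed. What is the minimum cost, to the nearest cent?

$2.35

Cost per mg of iron: lentils $0.2024, sweet potato $0.9167, peanut butter $1.0000, broccoli $1.1250, carrots $1.1667.
Take 2 servings of lentils: +8.4 mg iron for $1.70 (total $1.70, still need 0.7 mg).
Take 1 serving of sweet potato: +0.6 mg iron for $0.55 (total $2.25, still need 0.1 mg).
Take 0.1667 servings of peanut butter: +0.1 mg iron for $0.10 (total $2.35, still need 0.0 mg).
Filling from the cheapest source first is optimal under one linear minimum: $2.35.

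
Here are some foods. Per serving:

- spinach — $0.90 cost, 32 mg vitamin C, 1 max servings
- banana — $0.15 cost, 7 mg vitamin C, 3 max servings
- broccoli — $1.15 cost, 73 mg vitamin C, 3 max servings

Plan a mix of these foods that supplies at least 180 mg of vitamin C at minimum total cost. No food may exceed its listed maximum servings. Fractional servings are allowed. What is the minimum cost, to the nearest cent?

Cost per mg of vitamin C: broccoli $0.0158, banana $0.0214, spinach $0.0281.
Take 2.466 servings of broccoli: +180.0 mg vitamin C for $2.84 (total $2.84, still need 0.0 mg).
Greedy by cheapest-per-mg is optimal for a single linear constraint, so the minimum cost is $2.84.

$2.84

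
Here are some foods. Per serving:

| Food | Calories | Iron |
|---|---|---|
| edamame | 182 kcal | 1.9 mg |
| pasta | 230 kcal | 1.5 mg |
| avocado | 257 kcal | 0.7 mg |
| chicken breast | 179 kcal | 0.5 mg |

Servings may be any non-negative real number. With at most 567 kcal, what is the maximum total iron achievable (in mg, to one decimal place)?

5.9 mg

Iron per kcal: edamame 0.01044, pasta 0.006522, chicken breast 0.002793, avocado 0.002724.
With no serving limits, spend the whole calories allowance on edamame: 567 kcal / 182 kcal × 1.9 mg = 5.9 mg.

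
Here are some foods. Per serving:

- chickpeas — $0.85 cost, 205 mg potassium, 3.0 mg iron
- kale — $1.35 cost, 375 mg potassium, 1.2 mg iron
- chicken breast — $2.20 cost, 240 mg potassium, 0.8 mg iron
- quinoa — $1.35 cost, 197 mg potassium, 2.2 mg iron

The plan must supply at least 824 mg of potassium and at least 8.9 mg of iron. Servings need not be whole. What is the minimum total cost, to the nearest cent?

$3.27

chickpeas only: max(824/205, 8.9/3.0) = 4.02 servings → $3.42.
kale only: max(824/375, 8.9/1.2) = 7.417 servings → $10.01.
chicken breast only: max(824/240, 8.9/0.8) = 11.12 servings → $24.48.
quinoa only: max(824/197, 8.9/2.2) = 4.183 servings → $5.65.
chickpeas + kale with both tight: 2.672 servings and 0.7366 servings → $3.27.
chickpeas + chicken breast with both tight: 2.656 servings and 1.165 servings → $4.82.
chickpeas + quinoa with both targets exact would need a negative amount; discard.
kale + chicken breast: intersection lies outside the first quadrant.
kale + quinoa with both tight: 0.1011 servings and 3.99 servings → $5.52.
chicken breast + quinoa with both tight: 0.1606 servings and 3.987 servings → $5.74.
Cheapest feasible corner: $3.27.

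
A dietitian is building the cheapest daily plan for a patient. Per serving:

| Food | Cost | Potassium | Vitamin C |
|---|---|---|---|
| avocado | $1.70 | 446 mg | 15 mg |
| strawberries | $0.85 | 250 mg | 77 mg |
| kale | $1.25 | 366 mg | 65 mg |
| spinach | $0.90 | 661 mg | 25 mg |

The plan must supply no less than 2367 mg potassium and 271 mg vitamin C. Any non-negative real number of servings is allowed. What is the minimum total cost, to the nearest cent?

$4.59

avocado only: max(2367/446, 271/15) = 18.07 servings → $30.71.
strawberries only: max(2367/250, 271/77) = 9.468 servings → $8.05.
kale only: max(2367/366, 271/65) = 6.467 servings → $8.08.
spinach only: max(2367/661, 271/25) = 10.84 servings → $9.76.
avocado + strawberries with both tight: 3.743 servings and 2.79 servings → $8.74.
avocado + kale with both tight: 2.326 servings and 3.632 servings → $8.50.
avocado + spinach with both targets exact would need a negative amount; discard.
strawberries + kale: intersection lies outside the first quadrant.
strawberries + spinach with both tight: 2.687 servings and 2.565 servings → $4.59.
kale + spinach with both tight: 3.547 servings and 1.617 servings → $5.89.
So the least-cost plan costs $4.59.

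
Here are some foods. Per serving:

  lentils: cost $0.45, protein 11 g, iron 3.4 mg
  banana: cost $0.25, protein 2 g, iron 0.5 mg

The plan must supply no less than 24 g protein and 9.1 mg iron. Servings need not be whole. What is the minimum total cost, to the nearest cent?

Compare the cost at each extreme point of the feasible region.
lentils only: max(24/11, 9.1/3.4) = 2.676 servings → $1.20.
banana only: max(24/2, 9.1/0.5) = 18.2 servings → $4.55.
lentils + banana with both targets exact would need a negative amount; discard.
So the least-cost plan costs $1.20.

$1.20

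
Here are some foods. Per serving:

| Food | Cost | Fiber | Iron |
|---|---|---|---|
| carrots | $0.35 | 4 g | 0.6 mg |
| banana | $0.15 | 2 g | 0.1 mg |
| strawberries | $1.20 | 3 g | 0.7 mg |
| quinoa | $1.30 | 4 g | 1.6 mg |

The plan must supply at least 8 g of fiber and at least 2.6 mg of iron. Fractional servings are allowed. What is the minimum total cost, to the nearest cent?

At the optimum either one food covers both requirements or two foods hit both targets exactly; no other combination can be cheaper.
carrots only: max(8/4, 2.6/0.6) = 4.333 servings → $1.52.
banana only: max(8/2, 2.6/0.1) = 26 servings → $3.90.
strawberries only: max(8/3, 2.6/0.7) = 3.714 servings → $4.46.
quinoa only: max(8/4, 2.6/1.6) = 2 servings → $2.60.
carrots + banana: the both-tight solution has a negative serving — not a feasible corner.
carrots + strawberries: intersection lies outside the first quadrant.
carrots + quinoa with both tight: 0.6 servings and 1.4 servings → $2.03.
banana + strawberries with both targets exact would need a negative amount; discard.
banana + quinoa with both tight: 0.8571 servings and 1.571 servings → $2.17.
strawberries + quinoa with both tight: 1.2 servings and 1.1 servings → $2.87.
Cheapest feasible corner: $1.52.

$1.52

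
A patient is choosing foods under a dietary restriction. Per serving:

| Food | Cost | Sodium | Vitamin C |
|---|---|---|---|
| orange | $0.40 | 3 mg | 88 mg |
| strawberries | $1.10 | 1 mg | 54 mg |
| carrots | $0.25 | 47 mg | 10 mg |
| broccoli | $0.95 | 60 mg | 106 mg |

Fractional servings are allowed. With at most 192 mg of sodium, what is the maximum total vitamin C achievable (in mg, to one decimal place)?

Vitamin C per mg sodium: strawberries 54, orange 29.33, broccoli 1.767, carrots 0.2128.
With no serving limits, spend the whole sodium allowance on strawberries: 192 mg / 1 mg × 54 mg = 10368.0 mg.

10368.0 mg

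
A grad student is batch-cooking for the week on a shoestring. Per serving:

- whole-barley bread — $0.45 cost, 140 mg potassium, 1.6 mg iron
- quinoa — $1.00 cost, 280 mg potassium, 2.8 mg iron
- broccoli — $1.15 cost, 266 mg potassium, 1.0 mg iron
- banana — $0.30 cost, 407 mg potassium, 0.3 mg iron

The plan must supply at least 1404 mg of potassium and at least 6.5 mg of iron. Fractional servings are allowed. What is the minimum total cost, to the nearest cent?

$2.30

For a min-cost LP with two ≥-constraints, a basic feasible solution has at most two positive variables.
whole-barley bread only: max(1404/140, 6.5/1.6) = 10.03 servings → $4.51.
quinoa only: max(1404/280, 6.5/2.8) = 5.014 servings → $5.01.
broccoli only: max(1404/266, 6.5/1.0) = 6.5 servings → $7.47.
banana only: max(1404/407, 6.5/0.3) = 21.67 servings → $6.50.
whole-barley bread + quinoa with both targets exact would need a negative amount; discard.
whole-barley bread + broccoli with both tight: 1.138 servings and 4.679 servings → $5.89.
whole-barley bread + banana with both tight: 3.651 servings and 2.194 servings → $2.30.
quinoa + broccoli with both tight: 0.6992 servings and 4.542 servings → $5.92.
quinoa + banana with both tight: 2.107 servings and 2 servings → $2.71.
broccoli + banana with both targets exact would need a negative amount; discard.
Cheapest feasible corner: $2.30.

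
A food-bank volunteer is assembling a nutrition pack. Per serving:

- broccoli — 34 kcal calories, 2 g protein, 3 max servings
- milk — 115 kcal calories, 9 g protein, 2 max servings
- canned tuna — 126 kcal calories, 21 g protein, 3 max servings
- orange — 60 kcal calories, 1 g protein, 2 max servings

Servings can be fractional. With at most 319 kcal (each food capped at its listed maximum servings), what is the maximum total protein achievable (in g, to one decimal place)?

Protein per kcal: canned tuna 0.1667, milk 0.07826, broccoli 0.05882, orange 0.01667.
Take 2.532 servings of canned tuna: uses 319 kcal, +53.2 g protein (running total 53.2 g).
Filling greedily by protein-per-kcal is optimal for one linear limit, giving 53.2 g.

53.2 g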